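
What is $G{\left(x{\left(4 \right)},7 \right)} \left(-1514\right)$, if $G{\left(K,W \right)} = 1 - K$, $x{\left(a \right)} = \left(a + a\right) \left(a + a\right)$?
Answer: $95382$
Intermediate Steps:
$x{\left(a \right)} = 4 a^{2}$ ($x{\left(a \right)} = 2 a 2 a = 4 a^{2}$)
$G{\left(x{\left(4 \right)},7 \right)} \left(-1514\right) = \left(1 - 4 \cdot 4^{2}\right) \left(-1514\right) = \left(1 - 4 \cdot 16\right) \left(-1514\right) = \left(1 - 64\right) \left(-1514\right) = \left(-63\right) \left(-1514\right) = 95382$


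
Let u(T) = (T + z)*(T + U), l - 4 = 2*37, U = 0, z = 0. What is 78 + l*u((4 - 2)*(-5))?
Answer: 7878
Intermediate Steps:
l = 78 (l = 4 + 2*37 = 4 + 74 = 78)
u(T) = T² (u(T) = (T + 0)*(T + 0) = T*T = T²)
78 + l*u((4 - 2)*(-5)) = 78 + 78*((4 - 2)*(-5))² = 78 + 78*(2*(-5))² = 78 + 78*(-10)² = 78 + 78*100 = 78 + 7800 = 7878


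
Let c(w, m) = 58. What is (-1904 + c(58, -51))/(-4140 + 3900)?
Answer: 923/120 ≈ 7.6917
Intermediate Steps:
(-1904 + c(58, -51))/(-4140 + 3900) = (-1904 + 58)/(-4140 + 3900) = -1846/(-240) = -1846*(-1/240) = 923/120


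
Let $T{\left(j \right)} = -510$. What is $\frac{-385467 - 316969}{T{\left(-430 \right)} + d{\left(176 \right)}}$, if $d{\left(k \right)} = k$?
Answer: $\frac{351218}{167} \approx 2103.1$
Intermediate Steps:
$\frac{-385467 - 316969}{T{\left(-430 \right)} + d{\left(176 \right)}} = \frac{-385467 - 316969}{-510 + 176} = - \frac{702436}{-334} = \left(-702436\right) \left(- \frac{1}{334}\right) = \frac{351218}{167}$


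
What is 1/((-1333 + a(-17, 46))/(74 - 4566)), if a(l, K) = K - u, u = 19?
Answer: 2246/653 ≈ 3.4395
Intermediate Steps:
a(l, K) = -19 + K (a(l, K) = K - 1*19 = K - 19 = -19 + K)
1/((-1333 + a(-17, 46))/(74 - 4566)) = 1/((-1333 + (-19 + 46))/(74 - 4566)) = 1/((-1333 + 27)/(-4492)) = 1/(-1306*(-1/4492)) = 1/(653/2246) = 2246/653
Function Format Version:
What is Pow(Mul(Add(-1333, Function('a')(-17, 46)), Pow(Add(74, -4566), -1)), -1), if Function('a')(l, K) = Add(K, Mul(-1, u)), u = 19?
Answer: Rational(2246, 653) ≈ 3.4395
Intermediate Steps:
Function('a')(l, K) = Add(-19, K) (Function('a')(l, K) = Add(K, Mul(-1, 19)) = Add(K, -19) = Add(-19, K))
Pow(Mul(Add(-1333, Function('a')(-17, 46)), Pow(Add(74, -4566), -1)), -1) = Pow(Mul(Add(-1333, Add(-19, 46)), Pow(Add(74, -4566), -1)), -1) = Pow(Mul(Add(-1333, 27), Pow(-4492, -1)), -1) = Pow(Mul(-1306, Rational(-1, 4492)), -1) = Pow(Rational(653, 2246), -1) = Rational(2246, 653)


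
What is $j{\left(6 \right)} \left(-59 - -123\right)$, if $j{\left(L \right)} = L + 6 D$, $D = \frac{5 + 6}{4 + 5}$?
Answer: $\frac{2560}{3} \approx 853.33$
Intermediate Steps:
$D = \frac{11}{9} \approx 1.2222$
$j{\left(L \right)} = \frac{22}{3} + L$ ($j{\left(L \right)} = L + 6 \cdot \frac{11}{9} = L + \frac{22}{3} = \frac{22}{3} + L$)
$j{\left(6 \right)} \left(-59 - -123\right) = \left(\frac{22}{3} + 6\right) \left(-59 - -123\right) = \frac{40 \left(-59 + 123\right)}{3} = \frac{40}{3} \cdot 64 = \frac{2560}{3}$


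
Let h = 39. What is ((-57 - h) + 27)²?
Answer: 4761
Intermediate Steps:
((-57 - h) + 27)² = ((-57 - 1*39) + 27)² = ((-57 - 39) + 27)² = (-96 + 27)² = (-69)² = 4761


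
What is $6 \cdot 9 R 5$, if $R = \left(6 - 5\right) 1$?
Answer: $270$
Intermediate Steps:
$R = 1$ ($R = 1 \cdot 1 = 1$)
$6 \cdot 9 R 5 = 6 \cdot 9 \cdot 1 \cdot 5 = 54 \cdot 1 \cdot 5 = 54 \cdot 5 = 270$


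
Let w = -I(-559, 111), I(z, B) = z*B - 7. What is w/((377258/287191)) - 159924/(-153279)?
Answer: 65042550668728/1376803071 ≈ 47242.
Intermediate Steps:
I(z, B) = -7 + B*z (I(z, B) = B*z - 7 = -7 + B*z)
w = 62056 (w = -(-7 + 111*(-559)) = -(-7 - 62049) = -1*(-62056) = 62056)
w/((377258/287191)) - 159924/(-153279) = 62056/((377258/287191)) - 159924/(-153279) = 62056/((377258*(1/287191))) - 159924*(-1/153279) = 62056/(377258/287191) + 53308/51093 = 62056*(287191/377258) + 53308/51093 = 8910962348/188629 + 53308/51093 = 65042550668728/1376803071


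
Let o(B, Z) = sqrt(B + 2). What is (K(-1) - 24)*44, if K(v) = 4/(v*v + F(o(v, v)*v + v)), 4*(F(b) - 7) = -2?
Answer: -15488/15 ≈ -1032.5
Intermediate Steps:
o(B, Z) = sqrt(2 + B)
F(b) = 13/2 (F(b) = 7 + (1/4)*(-2) = 7 - 1/2 = 13/2)
K(v) = 4/(13/2 + v**2) (K(v) = 4/(v*v + 13/2) = 4/(v**2 + 13/2) = 4/(13/2 + v**2))
(K(-1) - 24)*44 = (8/(13 + 2*(-1)**2) - 24)*44 = (8/(13 + 2*1) - 24)*44 = (8/(13 + 2) - 24)*44 = (8/15 - 24)*44 = -352/15*44 = -15488/15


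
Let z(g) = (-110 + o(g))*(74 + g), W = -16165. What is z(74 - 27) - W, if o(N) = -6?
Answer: 2129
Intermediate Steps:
z(g) = -8584 - 116*g (z(g) = (-110 - 6)*(74 + g) = -116*(74 + g) = -8584 - 116*g)
z(74 - 27) - W = (-8584 - 116*(74 - 27)) - 1*(-16165) = (-8584 - 116*47) + 16165 = (-8584 - 5452) + 16165 = -14036 + 16165 = 2129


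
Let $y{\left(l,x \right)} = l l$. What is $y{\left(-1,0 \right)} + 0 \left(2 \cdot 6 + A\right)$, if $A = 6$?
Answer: $1$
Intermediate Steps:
$y{\left(l,x \right)} = l^{2}$
$y{\left(-1,0 \right)} + 0 \left(2 \cdot 6 + A\right) = \left(-1\right)^{2} + 0 \left(2 \cdot 6 + 6\right) = 1 + 0 \left(12 + 6\right) = 1 + 0 \cdot 18 = 1 + 0 = 1$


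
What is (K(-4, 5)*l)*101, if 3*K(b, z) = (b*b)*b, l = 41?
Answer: -265024/3 ≈ -88341.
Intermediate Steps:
K(b, z) = b³/3 (K(b, z) = ((b*b)*b)/3 = (b²*b)/3 = b³/3)
(K(-4, 5)*l)*101 = (((⅓)*(-4)³)*41)*101 = (((⅓)*(-64))*41)*101 = -64/3*41*101 = -2624/3*101 = -265024/3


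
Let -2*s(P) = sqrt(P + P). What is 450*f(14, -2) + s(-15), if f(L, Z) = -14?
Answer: -6300 - I*sqrt(30)/2 ≈ -6300.0 - 2.7386*I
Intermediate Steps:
s(P) = -sqrt(2)*sqrt(P)/2 (s(P) = -sqrt(P + P)/2 = -sqrt(2)*sqrt(P)/2)
450*f(14, -2) + s(-15) = 450*(-14) - sqrt(2)*sqrt(-15)/2 = -6300 - sqrt(2)*I*sqrt(15)/2 = -6300 - I*sqrt(30)/2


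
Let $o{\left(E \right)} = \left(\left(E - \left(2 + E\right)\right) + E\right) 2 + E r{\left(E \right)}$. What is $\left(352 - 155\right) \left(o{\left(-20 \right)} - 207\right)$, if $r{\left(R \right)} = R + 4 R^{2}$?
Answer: $-6274647$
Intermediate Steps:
$o{\left(E \right)} = -4 + 2 E + E^{2} \left(1 + 4 E\right)$ ($o{\left(E \right)} = \left(\left(E - \left(2 + E\right)\right) + E\right) 2 + E E \left(1 + 4 E\right) = \left(\left(E - \left(2 + E\right)\right) + E\right) 2 + E^{2} \left(1 + 4 E\right) = \left(-2 + E\right) 2 + E^{2} \left(1 + 4 E\right) = \left(-4 + 2 E\right) + E^{2} \left(1 + 4 E\right) = -4 + 2 E + E^{2} \left(1 + 4 E\right)$)
$\left(352 - 155\right) \left(o{\left(-20 \right)} - 207\right) = \left(352 - 155\right) \left(\left(-4 + 2 \left(-20\right) + \left(-20\right)^{2} \left(1 + 4 \left(-20\right)\right)\right) - 207\right) = 197 \left(\left(-4 - 40 + 400 \left(1 - 80\right)\right) - 207\right) = 197 \left(\left(-4 - 40 + 400 \left(-79\right)\right) - 207\right) = 197 \left(\left(-4 - 40 - 31600\right) - 207\right) = 197 \left(-31644 - 207\right) = 197 \left(-31851\right) = -6274647$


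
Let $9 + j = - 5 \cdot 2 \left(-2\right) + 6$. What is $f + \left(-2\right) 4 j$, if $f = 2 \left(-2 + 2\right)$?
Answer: $-136$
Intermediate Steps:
$f = 0$ ($f = 2 \cdot 0 = 0$)
$j = 17$ ($j = -9 - \left(-6 + 5 \cdot 2 \left(-2\right)\right) = -9 + \left(\left(-5\right) \left(-4\right) + 6\right) = -9 + \left(20 + 6\right) = -9 + 26 = 17$)
$f + \left(-2\right) 4 j = 0 + \left(-2\right) 4 \cdot 17 = 0 - 136 = -136$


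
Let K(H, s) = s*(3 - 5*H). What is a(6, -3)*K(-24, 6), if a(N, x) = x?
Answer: -2214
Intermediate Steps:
a(6, -3)*K(-24, 6) = -18*(3 - 5*(-24)) = -18*(3 + 120) = -18*123 = -3*738 = -2214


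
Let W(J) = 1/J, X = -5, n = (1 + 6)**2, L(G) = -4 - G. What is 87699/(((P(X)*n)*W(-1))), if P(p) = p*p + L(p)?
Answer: -87699/1274 ≈ -68.838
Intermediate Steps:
n = 49 (n = 7**2 = 49)
P(p) = -4 + p**2 - p (P(p) = p*p + (-4 - p) = p**2 + (-4 - p) = -4 + p**2 - p)
87699/(((P(X)*n)*W(-1))) = 87699/((((-4 + (-5)**2 - 1*(-5))*49)/(-1))) = 87699/((((-4 + 25 + 5)*49)*(-1))) = 87699/(((26*49)*(-1))) = 87699/((1274*(-1))) = 87699/(-1274) = 87699*(-1/1274) = -87699/1274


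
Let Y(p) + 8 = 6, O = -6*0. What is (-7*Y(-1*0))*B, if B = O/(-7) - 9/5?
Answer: -126/5 ≈ -25.200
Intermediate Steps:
O = 0
Y(p) = -2 (Y(p) = -8 + 6 = -2)
B = -9/5 (B = 0/(-7) - 9/5 = 0*(-⅐) - 9*⅕ = 0 - 9/5 = -9/5 ≈ -1.8000)
(-7*Y(-1*0))*B = -7*(-2)*(-9/5) = 14*(-9/5) = -126/5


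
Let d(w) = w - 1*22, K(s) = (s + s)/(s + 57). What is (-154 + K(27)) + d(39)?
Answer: -1909/14 ≈ -136.36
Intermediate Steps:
K(s) = 2*s/(57 + s) (K(s) = (2*s)/(57 + s) = 2*s/(57 + s))
d(w) = -22 + w (d(w) = w - 22 = -22 + w)
(-154 + K(27)) + d(39) = (-154 + 2*27/(57 + 27)) + (-22 + 39) = (-154 + 2*27/84) + 17 = (-154 + 2*27*(1/84)) + 17 = (-154 + 9/14) + 17 = -2147/14 + 17 = -1909/14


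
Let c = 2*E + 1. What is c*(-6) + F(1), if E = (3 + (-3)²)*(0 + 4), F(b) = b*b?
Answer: -581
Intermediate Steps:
F(b) = b²
E = 48 (E = (3 + 9)*4 = 12*4 = 48)
c = 97 (c = 2*48 + 1 = 96 + 1 = 97)
c*(-6) + F(1) = 97*(-6) + 1² = -582 + 1 = -581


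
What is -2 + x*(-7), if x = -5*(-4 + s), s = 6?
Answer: 68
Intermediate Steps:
x = -10 (x = -5*(-4 + 6) = -5*2 = -10)
-2 + x*(-7) = -2 - 10*(-7) = -2 + 70 = 68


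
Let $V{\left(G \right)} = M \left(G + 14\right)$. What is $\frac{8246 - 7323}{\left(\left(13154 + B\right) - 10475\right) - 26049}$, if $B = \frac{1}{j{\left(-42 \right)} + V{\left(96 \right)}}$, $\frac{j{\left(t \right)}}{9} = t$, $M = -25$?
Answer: $- \frac{2887144}{73101361} \approx -0.039495$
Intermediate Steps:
$j{\left(t \right)} = 9 t$
$V{\left(G \right)} = -350 - 25 G$ ($V{\left(G \right)} = - 25 \left(G + 14\right) = - 25 \left(14 + G\right) = -350 - 25 G$)
$B = - \frac{1}{3128}$ ($B = \frac{1}{9 \left(-42\right) - 2750} = \frac{1}{-378 - 2750} = \frac{1}{-3128} = - \frac{1}{3128} \approx -0.00031969$)
$\frac{8246 - 7323}{\left(\left(13154 + B\right) - 10475\right) - 26049} = \frac{8246 - 7323}{\left(\left(13154 - \frac{1}{3128}\right) - 10475\right) - 26049} = \frac{923}{\left(\frac{41145711}{3128} - 10475\right) - 26049} = \frac{923}{\frac{8379911}{3128} - 26049} = \frac{923}{- \frac{73101361}{3128}} = 923 \left(- \frac{3128}{73101361}\right) = - \frac{2887144}{73101361}$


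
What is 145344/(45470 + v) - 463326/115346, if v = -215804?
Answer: -7973751659/1637278797 ≈ -4.8701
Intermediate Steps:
145344/(45470 + v) - 463326/115346 = 145344/(45470 - 215804) - 463326/115346 = 145344/(-170334) - 463326*1/115346 = 145344*(-1/170334) - 231663/57673 = -24224/28389 - 231663/57673 = -7973751659/1637278797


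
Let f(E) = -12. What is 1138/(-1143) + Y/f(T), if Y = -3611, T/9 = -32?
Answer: 1371239/4572 ≈ 299.92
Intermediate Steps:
T = -288 (T = 9*(-32) = -288)
1138/(-1143) + Y/f(T) = 1138/(-1143) - 3611/(-12) = 1138*(-1/1143) - 3611*(-1/12) = -1138/1143 + 3611/12 = 1371239/4572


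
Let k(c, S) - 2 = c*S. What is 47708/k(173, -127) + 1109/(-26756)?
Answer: -1300838869/587802564 ≈ -2.2131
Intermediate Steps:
k(c, S) = 2 + S*c (k(c, S) = 2 + c*S = 2 + S*c)
47708/k(173, -127) + 1109/(-26756) = 47708/(2 - 127*173) + 1109/(-26756) = 47708/(2 - 21971) + 1109*(-1/26756) = 47708/(-21969) - 1109/26756 = 47708*(-1/21969) - 1109/26756 = -47708/21969 - 1109/26756 = -1300838869/587802564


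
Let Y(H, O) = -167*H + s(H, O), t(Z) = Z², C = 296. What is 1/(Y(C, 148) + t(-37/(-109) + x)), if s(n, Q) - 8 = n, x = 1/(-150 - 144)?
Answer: -1026946116/50451692815487 ≈ -2.0355e-5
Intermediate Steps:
x = -1/294 (x = 1/(-294) = -1/294 ≈ -0.0034014)
s(n, Q) = 8 + n
Y(H, O) = 8 - 166*H (Y(H, O) = -167*H + (8 + H) = 8 - 166*H)
1/(Y(C, 148) + t(-37/(-109) + x)) = 1/((8 - 166*296) + (-37/(-109) - 1/294)²) = 1/((8 - 49136) + (-37*(-1/109) - 1/294)²) = 1/(-49128 + (37/109 - 1/294)²) = 1/(-49128 + (10769/32046)²) = 1/(-49128 + 115971361/1026946116) = 1/(-50451692815487/1026946116) = -1026946116/50451692815487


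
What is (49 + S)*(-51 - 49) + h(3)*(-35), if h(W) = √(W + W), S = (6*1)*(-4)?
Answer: -2500 - 35*√6 ≈ -2585.7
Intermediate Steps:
S = -24 (S = 6*(-4) = -24)
h(W) = √2*√W (h(W) = √(2*W) = √2*√W)
(49 + S)*(-51 - 49) + h(3)*(-35) = (49 - 24)*(-51 - 49) + (√2*√3)*(-35) = 25*(-100) + √6*(-35) = -2500 - 35*√6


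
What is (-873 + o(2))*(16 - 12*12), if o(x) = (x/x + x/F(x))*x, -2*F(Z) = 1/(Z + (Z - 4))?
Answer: 111488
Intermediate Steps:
F(Z) = -1/(2*(-4 + 2*Z)) (F(Z) = -1/(2*(Z + (Z - 4))) = -1/(2*(Z + (-4 + Z))) = -1/(2*(-4 + 2*Z)))
o(x) = x*(1 + x*(8 - 4*x)) (o(x) = (x/x + x/((-1/(-8 + 4*x))))*x = (1 + x*(8 - 4*x))*x = x*(1 + x*(8 - 4*x)))
(-873 + o(2))*(16 - 12*12) = (-873 + 2*(1 + 4*2*(2 - 1*2)))*(16 - 12*12) = (-873 + 2*(1 + 4*2*(2 - 2)))*(16 - 144) = (-873 + 2*(1 + 4*2*0))*(-128) = (-873 + 2*(1 + 0))*(-128) = (-873 + 2*1)*(-128) = (-873 + 2)*(-128) = -871*(-128) = 111488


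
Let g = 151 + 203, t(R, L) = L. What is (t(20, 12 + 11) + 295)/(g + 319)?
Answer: 318/673 ≈ 0.47251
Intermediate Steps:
g = 354
(t(20, 12 + 11) + 295)/(g + 319) = ((12 + 11) + 295)/(354 + 319) = (23 + 295)/673 = 318*(1/673) = 318/673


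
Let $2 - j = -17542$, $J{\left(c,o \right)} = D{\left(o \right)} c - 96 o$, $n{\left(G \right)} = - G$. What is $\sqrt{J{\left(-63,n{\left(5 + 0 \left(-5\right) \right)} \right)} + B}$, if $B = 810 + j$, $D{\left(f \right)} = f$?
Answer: $\sqrt{19149} \approx 138.38$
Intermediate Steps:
$J{\left(c,o \right)} = - 96 o + c o$ ($J{\left(c,o \right)} = o c - 96 o = c o - 96 o = - 96 o + c o$)
$j = 17544$ ($j = 2 - -17542 = 2 + 17542 = 17544$)
$B = 18354$ ($B = 810 + 17544 = 18354$)
$\sqrt{J{\left(-63,n{\left(5 + 0 \left(-5\right) \right)} \right)} + B} = \sqrt{- (5 + 0 \left(-5\right)) \left(-96 - 63\right) + 18354} = \sqrt{- (5 + 0) \left(-159\right) + 18354} = \sqrt{\left(-1\right) 5 \left(-159\right) + 18354} = \sqrt{\left(-5\right) \left(-159\right) + 18354} = \sqrt{795 + 18354} = \sqrt{19149}$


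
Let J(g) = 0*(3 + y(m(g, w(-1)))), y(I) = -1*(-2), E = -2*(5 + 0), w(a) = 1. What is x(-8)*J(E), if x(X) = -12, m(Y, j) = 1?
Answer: 0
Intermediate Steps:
E = -10 (E = -2*5 = -10)
y(I) = 2
J(g) = 0 (J(g) = 0*(3 + 2) = 0*5 = 0)
x(-8)*J(E) = -12*0 = 0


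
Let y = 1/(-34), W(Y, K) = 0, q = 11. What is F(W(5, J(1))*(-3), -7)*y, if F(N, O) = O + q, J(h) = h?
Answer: -2/17 ≈ -0.11765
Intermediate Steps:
y = -1/34 ≈ -0.029412
F(N, O) = 11 + O (F(N, O) = O + 11 = 11 + O)
F(W(5, J(1))*(-3), -7)*y = (11 - 7)*(-1/34) = 4*(-1/34) = -2/17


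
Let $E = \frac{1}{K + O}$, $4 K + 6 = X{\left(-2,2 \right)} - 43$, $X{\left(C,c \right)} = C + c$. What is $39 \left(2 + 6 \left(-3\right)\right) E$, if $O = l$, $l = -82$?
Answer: $\frac{192}{29} \approx 6.6207$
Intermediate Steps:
$O = -82$
$K = - \frac{49}{4}$ ($K = - \frac{3}{2} + \frac{\left(-2 + 2\right) - 43}{4} = - \frac{3}{2} + \frac{0 - 43}{4} = - \frac{3}{2} + \frac{1}{4} \left(-43\right) = - \frac{3}{2} - \frac{43}{4} = - \frac{49}{4} \approx -12.25$)
$E = - \frac{4}{377}$ ($E = \frac{1}{- \frac{49}{4} - 82} = \frac{1}{- \frac{377}{4}} = - \frac{4}{377} \approx -0.01061$)
$39 \left(2 + 6 \left(-3\right)\right) E = 39 \left(2 + 6 \left(-3\right)\right) \left(- \frac{4}{377}\right) = 39 \left(2 - 18\right) \left(- \frac{4}{377}\right) = 39 \left(-16\right) \left(- \frac{4}{377}\right) = \left(-624\right) \left(- \frac{4}{377}\right) = \frac{192}{29}$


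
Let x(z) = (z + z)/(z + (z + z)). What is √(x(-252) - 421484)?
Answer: 55*I*√1254/3 ≈ 649.22*I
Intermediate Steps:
x(z) = ⅔ (x(z) = (2*z)/(z + 2*z) = (2*z)/((3*z)) = (2*z)*(1/(3*z)) = ⅔)
√(x(-252) - 421484) = √(⅔ - 421484) = √(-1264450/3) = 55*I*√1254/3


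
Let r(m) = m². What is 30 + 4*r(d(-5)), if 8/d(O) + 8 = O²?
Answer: 8926/289 ≈ 30.886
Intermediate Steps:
d(O) = 8/(-8 + O²)
30 + 4*r(d(-5)) = 30 + 4*(8/(-8 + (-5)²))² = 30 + 4*(8/(-8 + 25))² = 30 + 4*(8/17)² = 30 + 4*(64/289) = 30 + 256/289 = 8926/289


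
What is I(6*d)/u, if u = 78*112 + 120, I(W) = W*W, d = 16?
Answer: 128/123 ≈ 1.0406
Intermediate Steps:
I(W) = W²
u = 8856 (u = 8736 + 120 = 8856)
I(6*d)/u = (6*16)²/8856 = 96²*(1/8856) = 9216*(1/8856) = 128/123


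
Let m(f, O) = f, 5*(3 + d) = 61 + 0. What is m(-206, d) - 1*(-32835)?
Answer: 32629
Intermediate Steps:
d = 46/5 (d = -3 + (61 + 0)/5 = -3 + (⅕)*61 = -3 + 61/5 = 46/5 ≈ 9.2000)
m(-206, d) - 1*(-32835) = -206 - 1*(-32835) = -206 + 32835 = 32629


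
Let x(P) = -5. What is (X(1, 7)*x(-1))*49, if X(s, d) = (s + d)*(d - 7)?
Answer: 0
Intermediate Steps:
X(s, d) = (-7 + d)*(d + s) (X(s, d) = (d + s)*(-7 + d) = (-7 + d)*(d + s))
(X(1, 7)*x(-1))*49 = ((7² - 7*7 - 7*1 + 7*1)*(-5))*49 = ((49 - 49 - 7 + 7)*(-5))*49 = (0*(-5))*49 = 0*49 = 0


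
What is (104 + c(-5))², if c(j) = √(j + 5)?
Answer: 10816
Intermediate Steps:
c(j) = √(5 + j)
(104 + c(-5))² = (104 + √(5 - 5))² = (104 + √0)² = (104 + 0)² = 104² = 10816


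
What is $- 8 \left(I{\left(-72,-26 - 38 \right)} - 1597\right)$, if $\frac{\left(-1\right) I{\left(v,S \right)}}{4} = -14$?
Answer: $12328$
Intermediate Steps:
$I{\left(v,S \right)} = 56$ ($I{\left(v,S \right)} = \left(-4\right) \left(-14\right) = 56$)
$- 8 \left(I{\left(-72,-26 - 38 \right)} - 1597\right) = - 8 \left(56 - 1597\right) = \left(-8\right) \left(-1541\right) = 12328$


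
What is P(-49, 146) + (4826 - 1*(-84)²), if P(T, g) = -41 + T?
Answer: -2320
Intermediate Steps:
P(-49, 146) + (4826 - 1*(-84)²) = (-41 - 49) + (4826 - 1*(-84)²) = -90 + (4826 - 1*7056) = -90 + (4826 - 7056) = -90 - 2230 = -2320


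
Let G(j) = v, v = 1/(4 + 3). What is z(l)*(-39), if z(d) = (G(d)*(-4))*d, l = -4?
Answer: -624/7 ≈ -89.143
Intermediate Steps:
v = ⅐ (v = 1/7 = ⅐ ≈ 0.14286)
G(j) = ⅐
z(d) = -4*d/7 (z(d) = ((⅐)*(-4))*d = -4*d/7)
z(l)*(-39) = -4/7*(-4)*(-39) = (16/7)*(-39) = -624/7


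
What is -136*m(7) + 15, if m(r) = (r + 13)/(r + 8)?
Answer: -499/3 ≈ -166.33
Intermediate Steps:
m(r) = (13 + r)/(8 + r)
-136*m(7) + 15 = -136*(13 + 7)/(8 + 7) + 15 = -136*20/15 + 15 = -136*4/3 + 15 = -544/3 + 15 = -499/3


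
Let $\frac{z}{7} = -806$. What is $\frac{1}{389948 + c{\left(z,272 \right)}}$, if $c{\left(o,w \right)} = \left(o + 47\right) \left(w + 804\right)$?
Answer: $- \frac{1}{5630272} \approx -1.7761 \cdot 10^{-7}$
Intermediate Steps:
$z = -5642$ ($z = 7 \left(-806\right) = -5642$)
$c{\left(o,w \right)} = \left(47 + o\right) \left(804 + w\right)$
$\frac{1}{389948 + c{\left(z,272 \right)}} = \frac{1}{389948 + \left(37788 + 47 \cdot 272 + 804 \left(-5642\right) - 1534624\right)} = \frac{1}{389948 + \left(37788 + 12784 - 4536168 - 1534624\right)} = \frac{1}{389948 - 6020220} = \frac{1}{-5630272} = - \frac{1}{5630272}$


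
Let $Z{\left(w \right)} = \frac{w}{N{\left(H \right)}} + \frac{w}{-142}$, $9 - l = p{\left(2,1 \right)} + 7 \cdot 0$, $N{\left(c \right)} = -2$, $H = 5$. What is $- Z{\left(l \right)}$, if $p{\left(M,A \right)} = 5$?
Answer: $\frac{144}{71} \approx 2.0282$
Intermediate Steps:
$l = 4$ ($l = 9 - \left(5 + 7 \cdot 0\right) = 9 - \left(5 + 0\right) = 9 - 5 = 4$)
$Z{\left(w \right)} = - \frac{36 w}{71}$ ($Z{\left(w \right)} = \frac{w}{-2} + \frac{w}{-142} = w \left(- \frac{1}{2}\right) + w \left(- \frac{1}{142}\right) = - \frac{w}{2} - \frac{w}{142} = - \frac{36 w}{71}$)
$- Z{\left(l \right)} = - \frac{\left(-36\right) 4}{71} = \left(-1\right) \left(- \frac{144}{71}\right) = \frac{144}{71}$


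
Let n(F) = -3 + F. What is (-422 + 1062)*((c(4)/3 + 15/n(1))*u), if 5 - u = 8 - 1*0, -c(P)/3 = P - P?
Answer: 14400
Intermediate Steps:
c(P) = 0 (c(P) = -3*(P - P) = -3*0 = 0)
u = -3 (u = 5 - (8 - 1*0) = 5 - (8 + 0) = 5 - 1*8 = 5 - 8 = -3)
(-422 + 1062)*((c(4)/3 + 15/n(1))*u) = (-422 + 1062)*((0/3 + 15/(-3 + 1))*(-3)) = 640*((0*(⅓) + 15/(-2))*(-3)) = 640*((0 + 15*(-½))*(-3)) = 640*((0 - 15/2)*(-3)) = 640*(-15/2*(-3)) = 640*(45/2) = 14400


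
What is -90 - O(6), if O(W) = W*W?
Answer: -126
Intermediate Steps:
O(W) = W**2
-90 - O(6) = -90 - 1*6**2 = -90 - 1*36 = -90 - 36 = -126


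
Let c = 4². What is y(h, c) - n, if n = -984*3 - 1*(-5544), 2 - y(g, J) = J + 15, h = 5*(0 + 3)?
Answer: -2621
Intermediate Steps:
h = 15 (h = 5*3 = 15)
c = 16
y(g, J) = -13 - J (y(g, J) = 2 - (J + 15) = 2 - (15 + J) = 2 + (-15 - J) = -13 - J)
n = 2592 (n = -2952 + 5544 = 2592)
y(h, c) - n = (-13 - 1*16) - 1*2592 = (-13 - 16) - 2592 = -29 - 2592 = -2621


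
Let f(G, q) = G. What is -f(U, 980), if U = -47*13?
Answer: 611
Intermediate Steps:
U = -611
-f(U, 980) = -1*(-611) = 611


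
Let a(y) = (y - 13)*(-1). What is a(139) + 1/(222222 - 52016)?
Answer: -21445955/170206 ≈ -126.00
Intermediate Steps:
a(y) = 13 - y (a(y) = (-13 + y)*(-1) = 13 - y)
a(139) + 1/(222222 - 52016) = (13 - 1*139) + 1/(222222 - 52016) = (13 - 139) + 1/170206 = -126 + 1/170206 = -21445955/170206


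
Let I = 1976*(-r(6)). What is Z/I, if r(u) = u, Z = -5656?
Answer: 707/1482 ≈ 0.47706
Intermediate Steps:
I = -11856 (I = 1976*(-1*6) = 1976*(-6) = -11856)
Z/I = -5656/(-11856) = -5656*(-1/11856) = 707/1482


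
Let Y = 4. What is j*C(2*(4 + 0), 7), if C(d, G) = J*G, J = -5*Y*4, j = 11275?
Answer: -6314000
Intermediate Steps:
J = -80 (J = -5*4*4 = -20*4 = -80)
C(d, G) = -80*G
j*C(2*(4 + 0), 7) = 11275*(-80*7) = 11275*(-560) = -6314000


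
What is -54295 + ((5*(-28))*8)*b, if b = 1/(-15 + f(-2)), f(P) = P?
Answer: -921895/17 ≈ -54229.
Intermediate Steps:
b = -1/17 (b = 1/(-15 - 2) = 1/(-17) = -1/17 ≈ -0.058824)
-54295 + ((5*(-28))*8)*b = -54295 + ((5*(-28))*8)*(-1/17) = -54295 - 140*8*(-1/17) = -54295 - 1120*(-1/17) = -54295 + 1120/17 = -921895/17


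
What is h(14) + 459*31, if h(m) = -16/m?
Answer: 99595/7 ≈ 14228.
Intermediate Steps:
h(14) + 459*31 = -16/14 + 459*31 = -16*1/14 + 14229 = -8/7 + 14229 = 99595/7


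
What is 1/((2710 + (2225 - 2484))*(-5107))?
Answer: -1/12517257 ≈ -7.9890e-8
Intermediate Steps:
1/((2710 + (2225 - 2484))*(-5107)) = -1/5107/(2710 - 259) = -1/5107/2451 = (1/2451)*(-1/5107) = -1/12517257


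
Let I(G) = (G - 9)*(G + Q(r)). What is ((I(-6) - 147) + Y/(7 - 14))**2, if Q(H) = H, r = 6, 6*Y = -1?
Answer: 38105929/1764 ≈ 21602.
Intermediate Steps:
Y = -1/6 (Y = (1/6)*(-1) = -1/6 ≈ -0.16667)
I(G) = (-9 + G)*(6 + G) (I(G) = (G - 9)*(G + 6) = (-9 + G)*(6 + G))
((I(-6) - 147) + Y/(7 - 14))**2 = (((-54 + (-6)**2 - 3*(-6)) - 147) - 1/6/(7 - 14))**2 = (((-54 + 36 + 18) - 147) - 1/6/(-7))**2 = ((0 - 147) - 1/7*(-1/6))**2 = (-147 + 1/42)**2 = (-6173/42)**2 = 38105929/1764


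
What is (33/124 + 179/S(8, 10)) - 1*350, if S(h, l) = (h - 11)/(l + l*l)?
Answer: -2571661/372 ≈ -6913.1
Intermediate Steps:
S(h, l) = (-11 + h)/(l + l²)
(33/124 + 179/S(8, 10)) - 1*350 = (33/124 + 179/(((-11 + 8)/(10*(1 + 10))))) - 1*350 = (33*(1/124) + 179/(((⅒)*(-3)/11))) - 350 = (33/124 + 179/(((⅒)*(1/11)*(-3)))) - 350 = (33/124 + 179/(-3/110)) - 350 = (33/124 + 179*(-110/3)) - 350 = (33/124 - 19690/3) - 350 = -2441461/372 - 350 = -2571661/372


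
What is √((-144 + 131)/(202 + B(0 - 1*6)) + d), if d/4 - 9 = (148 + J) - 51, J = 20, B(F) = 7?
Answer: √22012507/209 ≈ 22.449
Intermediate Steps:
d = 504 (d = 36 + 4*((148 + 20) - 51) = 36 + 4*(168 - 51) = 36 + 4*117 = 36 + 468 = 504)
√((-144 + 131)/(202 + B(0 - 1*6)) + d) = √((-144 + 131)/(202 + 7) + 504) = √(-13/209 + 504) = √(105323/209) = √22012507/209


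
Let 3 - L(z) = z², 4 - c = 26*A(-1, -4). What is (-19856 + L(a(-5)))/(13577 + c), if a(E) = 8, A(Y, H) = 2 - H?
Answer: -6639/4475 ≈ -1.4836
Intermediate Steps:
c = -152 (c = 4 - 26*(2 - 1*(-4)) = 4 - 26*(2 + 4) = 4 - 26*6 = 4 - 1*156 = 4 - 156 = -152)
L(z) = 3 - z²
(-19856 + L(a(-5)))/(13577 + c) = (-19856 + (3 - 1*8²))/(13577 - 152) = (-19856 + (3 - 1*64))/13425 = (-19856 + (3 - 64))*(1/13425) = (-19856 - 61)*(1/13425) = -19917*1/13425 = -6639/4475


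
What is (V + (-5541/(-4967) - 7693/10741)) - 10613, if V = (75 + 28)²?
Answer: -192097438/53350547 ≈ -3.6007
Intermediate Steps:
V = 10609 (V = 103² = 10609)
(V + (-5541/(-4967) - 7693/10741)) - 10613 = (10609 + (-5541/(-4967) - 7693/10741)) - 10613 = (10609 + (-5541*(-1/4967) - 7693*1/10741)) - 10613 = (10609 + (5541/4967 - 7693/10741)) - 10613 = (10609 + 21304750/53350547) - 10613 = 566017257873/53350547 - 10613 = -192097438/53350547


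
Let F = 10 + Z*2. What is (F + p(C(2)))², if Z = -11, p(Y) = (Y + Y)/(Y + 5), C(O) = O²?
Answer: 10000/81 ≈ 123.46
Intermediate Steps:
p(Y) = 2*Y/(5 + Y) (p(Y) = (2*Y)/(5 + Y) = 2*Y/(5 + Y))
F = -12 (F = 10 - 11*2 = 10 - 22 = -12)
(F + p(C(2)))² = (-12 + 2*2²/(5 + 2²))² = (-12 + 2*4/(5 + 4))² = (-12 + 2*4/9)² = (-12 + 2*4*(⅑))² = (-12 + 8/9)² = (-100/9)² = 10000/81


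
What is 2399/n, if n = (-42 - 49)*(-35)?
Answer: 2399/3185 ≈ 0.75322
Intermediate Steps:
n = 3185 (n = -91*(-35) = 3185)
2399/n = 2399/3185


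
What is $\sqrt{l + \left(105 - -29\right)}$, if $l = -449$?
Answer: $3 i \sqrt{35} \approx 17.748 i$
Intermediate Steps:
$\sqrt{l + \left(105 - -29\right)} = \sqrt{-449 + \left(105 - -29\right)} = \sqrt{-449 + \left(105 + 29\right)} = \sqrt{-449 + 134} = \sqrt{-315} = 3 i \sqrt{35}$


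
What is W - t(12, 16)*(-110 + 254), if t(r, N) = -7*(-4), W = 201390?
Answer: 197358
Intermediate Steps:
t(r, N) = 28
W - t(12, 16)*(-110 + 254) = 201390 - 28*(-110 + 254) = 201390 - 28*144 = 201390 - 1*4032 = 201390 - 4032 = 197358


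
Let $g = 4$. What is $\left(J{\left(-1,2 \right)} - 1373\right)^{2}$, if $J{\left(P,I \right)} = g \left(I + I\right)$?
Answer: $1841449$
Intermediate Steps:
$J{\left(P,I \right)} = 8 I$ ($J{\left(P,I \right)} = 4 \left(I + I\right) = 4 \cdot 2 I = 8 I$)
$\left(J{\left(-1,2 \right)} - 1373\right)^{2} = \left(8 \cdot 2 - 1373\right)^{2} = \left(16 - 1373\right)^{2} = \left(-1357\right)^{2} = 1841449$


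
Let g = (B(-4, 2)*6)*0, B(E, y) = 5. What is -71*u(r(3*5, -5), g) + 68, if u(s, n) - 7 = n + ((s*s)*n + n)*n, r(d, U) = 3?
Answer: -429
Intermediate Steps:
g = 0 (g = (5*6)*0 = 30*0 = 0)
u(s, n) = 7 + n + n*(n + n*s²) (u(s, n) = 7 + (n + ((s*s)*n + n)*n) = 7 + (n + (s²*n + n)*n) = 7 + (n + (n*s² + n)*n) = 7 + (n + (n + n*s²)*n) = 7 + (n + n*(n + n*s²)) = 7 + n + n*(n + n*s²))
-71*u(r(3*5, -5), g) + 68 = -71*(7 + 0 + 0² + 0²*3²) + 68 = -71*(7 + 0 + 0 + 0*9) + 68 = -71*(7 + 0 + 0 + 0) + 68 = -71*7 + 68 = -497 + 68 = -429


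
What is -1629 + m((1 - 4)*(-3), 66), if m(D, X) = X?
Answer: -1563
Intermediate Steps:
-1629 + m((1 - 4)*(-3), 66) = -1629 + 66 = -1563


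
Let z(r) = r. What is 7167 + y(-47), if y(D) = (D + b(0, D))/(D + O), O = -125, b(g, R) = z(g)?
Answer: 1232771/172 ≈ 7167.3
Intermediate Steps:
b(g, R) = g
y(D) = D/(-125 + D) (y(D) = (D + 0)/(D - 125) = D/(-125 + D))
7167 + y(-47) = 7167 - 47/(-125 - 47) = 7167 - 47/(-172) = 7167 - 47*(-1/172) = 7167 + 47/172 = 1232771/172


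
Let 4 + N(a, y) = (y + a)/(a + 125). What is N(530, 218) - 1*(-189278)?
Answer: 123975218/655 ≈ 1.8928e+5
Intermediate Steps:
N(a, y) = -4 + (a + y)/(125 + a) (N(a, y) = -4 + (y + a)/(a + 125) = -4 + (a + y)/(125 + a))
N(530, 218) - 1*(-189278) = (-500 + 218 - 3*530)/(125 + 530) - 1*(-189278) = (-500 + 218 - 1590)/655 + 189278 = (1/655)*(-1872) + 189278 = -1872/655 + 189278 = 123975218/655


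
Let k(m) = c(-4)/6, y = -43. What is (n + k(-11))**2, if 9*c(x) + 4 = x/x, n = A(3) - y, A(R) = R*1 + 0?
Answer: 683929/324 ≈ 2110.9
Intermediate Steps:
A(R) = R (A(R) = R + 0 = R)
n = 46 (n = 3 - 1*(-43) = 3 + 43 = 46)
c(x) = -1/3 (c(x) = -4/9 + (x/x)/9 = -4/9 + (1/9)*1 = -4/9 + 1/9 = -1/3)
k(m) = -1/18 (k(m) = -1/3/6 = -1/3*1/6 = -1/18)
(n + k(-11))**2 = (46 - 1/18)**2 = (827/18)**2 = 683929/324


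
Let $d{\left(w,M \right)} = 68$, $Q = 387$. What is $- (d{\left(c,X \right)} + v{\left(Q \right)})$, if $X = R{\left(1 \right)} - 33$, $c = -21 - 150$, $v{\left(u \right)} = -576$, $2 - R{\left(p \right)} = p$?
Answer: $508$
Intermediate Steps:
$R{\left(p \right)} = 2 - p$
$c = -171$ ($c = -21 - 150 = -171$)
$X = -32$ ($X = \left(2 - 1\right) - 33 = 1 - 33 = -32$)
$- (d{\left(c,X \right)} + v{\left(Q \right)}) = - (68 - 576) = \left(-1\right) \left(-508\right) = 508$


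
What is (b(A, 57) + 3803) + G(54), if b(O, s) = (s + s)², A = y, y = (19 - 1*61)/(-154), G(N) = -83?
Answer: 16716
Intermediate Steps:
y = 3/11 (y = (19 - 61)*(-1/154) = -42*(-1/154) = 3/11 ≈ 0.27273)
A = 3/11 ≈ 0.27273
b(O, s) = 4*s² (b(O, s) = (2*s)² = 4*s²)
(b(A, 57) + 3803) + G(54) = (4*57² + 3803) - 83 = (4*3249 + 3803) - 83 = (12996 + 3803) - 83 = 16799 - 83 = 16716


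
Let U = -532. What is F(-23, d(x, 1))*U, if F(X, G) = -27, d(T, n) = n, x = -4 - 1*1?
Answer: 14364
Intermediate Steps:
x = -5 (x = -4 - 1 = -5)
F(-23, d(x, 1))*U = -27*(-532) = 14364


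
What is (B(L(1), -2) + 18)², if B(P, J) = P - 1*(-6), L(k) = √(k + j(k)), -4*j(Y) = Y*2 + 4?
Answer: (48 + I*√2)²/4 ≈ 575.5 + 33.941*I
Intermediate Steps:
j(Y) = -1 - Y/2 (j(Y) = -(Y*2 + 4)/4 = -(2*Y + 4)/4 = -(4 + 2*Y)/4 = -1 - Y/2)
L(k) = √(-1 + k/2) (L(k) = √(k + (-1 - k/2)) = √(-1 + k/2))
B(P, J) = 6 + P (B(P, J) = P + 6 = 6 + P)
(B(L(1), -2) + 18)² = ((6 + √(-4 + 2*1)/2) + 18)² = ((6 + √(-4 + 2)/2) + 18)² = ((6 + √(-2)/2) + 18)² = ((6 + (I*√2)/2) + 18)² = ((6 + I*√2/2) + 18)² = (24 + I*√2/2)²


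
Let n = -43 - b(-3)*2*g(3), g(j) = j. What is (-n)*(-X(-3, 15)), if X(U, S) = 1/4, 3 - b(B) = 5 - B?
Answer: -13/4 ≈ -3.2500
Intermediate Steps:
b(B) = -2 + B (b(B) = 3 - (5 - B) = 3 + (-5 + B) = -2 + B)
X(U, S) = ¼
n = -13 (n = -43 - (-2 - 3)*2*3 = -43 - (-5*2)*3 = -43 - (-10)*3 = -43 - 1*(-30) = -43 + 30 = -13)
(-n)*(-X(-3, 15)) = (-1*(-13))*(-1*¼) = 13*(-¼) = -13/4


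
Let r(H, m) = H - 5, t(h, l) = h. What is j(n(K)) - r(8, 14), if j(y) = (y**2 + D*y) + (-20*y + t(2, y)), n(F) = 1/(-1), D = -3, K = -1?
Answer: 23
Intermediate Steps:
r(H, m) = -5 + H
n(F) = -1
j(y) = 2 + y**2 - 23*y (j(y) = (y**2 - 3*y) + (-20*y + 2) = (y**2 - 3*y) + (2 - 20*y) = 2 + y**2 - 23*y)
j(n(K)) - r(8, 14) = (2 + (-1)**2 - 23*(-1)) - (-5 + 8) = (2 + 1 + 23) - 1*3 = 26 - 3 = 23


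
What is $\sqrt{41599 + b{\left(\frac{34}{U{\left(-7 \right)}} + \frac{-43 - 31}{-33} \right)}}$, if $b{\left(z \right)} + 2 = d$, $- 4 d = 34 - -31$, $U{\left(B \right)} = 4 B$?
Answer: $\frac{\sqrt{166323}}{2} \approx 203.91$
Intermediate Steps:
$d = - \frac{65}{4}$ ($d = - \frac{34 - -31}{4} = - \frac{34 + 31}{4} = \left(- \frac{1}{4}\right) 65 = - \frac{65}{4} \approx -16.25$)
$b{\left(z \right)} = - \frac{73}{4}$ ($b{\left(z \right)} = -2 - \frac{65}{4} = - \frac{73}{4}$)
$\sqrt{41599 + b{\left(\frac{34}{U{\left(-7 \right)}} + \frac{-43 - 31}{-33} \right)}} = \sqrt{41599 - \frac{73}{4}} = \sqrt{\frac{166323}{4}} = \frac{\sqrt{166323}}{2}$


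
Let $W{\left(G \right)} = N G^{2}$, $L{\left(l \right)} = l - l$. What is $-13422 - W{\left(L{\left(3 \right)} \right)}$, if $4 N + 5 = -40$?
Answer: $-13422$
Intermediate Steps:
$L{\left(l \right)} = 0$
$N = - \frac{45}{4}$ ($N = - \frac{5}{4} + \frac{1}{4} \left(-40\right) = - \frac{5}{4} - 10 = - \frac{45}{4} \approx -11.25$)
$W{\left(G \right)} = - \frac{45 G^{2}}{4}$
$-13422 - W{\left(L{\left(3 \right)} \right)} = -13422 - - \frac{45 \cdot 0^{2}}{4} = -13422 - \left(- \frac{45}{4}\right) 0 = -13422 - 0 = -13422 + 0 = -13422$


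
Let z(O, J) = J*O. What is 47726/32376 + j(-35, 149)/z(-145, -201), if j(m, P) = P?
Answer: 232633049/157266420 ≈ 1.4792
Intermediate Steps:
47726/32376 + j(-35, 149)/z(-145, -201) = 47726/32376 + 149/((-201*(-145))) = 47726*(1/32376) + 149/29145 = 23863/16188 + 149*(1/29145) = 23863/16188 + 149/29145 = 232633049/157266420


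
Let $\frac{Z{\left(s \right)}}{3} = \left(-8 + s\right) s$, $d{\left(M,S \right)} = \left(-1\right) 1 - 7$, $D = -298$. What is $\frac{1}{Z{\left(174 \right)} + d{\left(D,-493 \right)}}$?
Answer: $\frac{1}{86644} \approx 1.1541 \cdot 10^{-5}$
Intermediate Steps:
$d{\left(M,S \right)} = -8$ ($d{\left(M,S \right)} = -1 - 7 = -8$)
$Z{\left(s \right)} = 3 s \left(-8 + s\right)$ ($Z{\left(s \right)} = 3 \left(-8 + s\right) s = 3 s \left(-8 + s\right)$)
$\frac{1}{Z{\left(174 \right)} + d{\left(D,-493 \right)}} = \frac{1}{3 \cdot 174 \left(-8 + 174\right) - 8} = \frac{1}{3 \cdot 174 \cdot 166 - 8} = \frac{1}{86652 - 8} = \frac{1}{86644}$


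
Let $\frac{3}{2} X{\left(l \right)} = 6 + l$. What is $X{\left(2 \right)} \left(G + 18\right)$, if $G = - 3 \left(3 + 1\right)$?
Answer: $32$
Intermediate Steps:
$X{\left(l \right)} = 4 + \frac{2 l}{3}$ ($X{\left(l \right)} = \frac{2 \left(6 + l\right)}{3} = 4 + \frac{2 l}{3}$)
$G = -12$ ($G = \left(-3\right) 4 = -12$)
$X{\left(2 \right)} \left(G + 18\right) = \left(4 + \frac{2}{3} \cdot 2\right) \left(-12 + 18\right) = \left(4 + \frac{4}{3}\right) 6 = \frac{16}{3} \cdot 6 = 32$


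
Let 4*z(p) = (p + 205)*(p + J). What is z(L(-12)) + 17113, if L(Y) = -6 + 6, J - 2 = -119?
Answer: 44467/4 ≈ 11117.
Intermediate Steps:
J = -117 (J = 2 - 119 = -117)
L(Y) = 0
z(p) = (-117 + p)*(205 + p)/4 (z(p) = ((p + 205)*(p - 117))/4 = ((205 + p)*(-117 + p))/4 = ((-117 + p)*(205 + p))/4 = (-117 + p)*(205 + p)/4)
z(L(-12)) + 17113 = (-23985/4 + 22*0 + (¼)*0²) + 17113 = (-23985/4 + 0 + (¼)*0) + 17113 = (-23985/4 + 0 + 0) + 17113 = -23985/4 + 17113 = 44467/4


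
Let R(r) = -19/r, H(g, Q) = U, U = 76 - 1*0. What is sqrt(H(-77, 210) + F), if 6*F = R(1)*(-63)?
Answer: sqrt(1102)/2 ≈ 16.598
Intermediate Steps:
U = 76 (U = 76 + 0 = 76)
H(g, Q) = 76
F = 399/2 (F = (-19/1*(-63))/6 = (-19*1*(-63))/6 = (-19*(-63))/6 = (1/6)*1197 = 399/2 ≈ 199.50)
sqrt(H(-77, 210) + F) = sqrt(76 + 399/2) = sqrt(551/2) = sqrt(1102)/2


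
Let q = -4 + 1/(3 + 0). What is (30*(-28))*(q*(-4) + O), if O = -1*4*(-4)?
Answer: -25760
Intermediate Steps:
O = 16 (O = -4*(-4) = 16)
q = -11/3 (q = -4 + 1/3 = -4 + ⅓ = -11/3 ≈ -3.6667)
(30*(-28))*(q*(-4) + O) = (30*(-28))*(-11/3*(-4) + 16) = -840*(44/3 + 16) = -840*92/3 = -25760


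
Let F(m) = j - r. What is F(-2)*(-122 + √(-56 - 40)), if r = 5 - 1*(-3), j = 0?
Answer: 976 - 32*I*√6 ≈ 976.0 - 78.384*I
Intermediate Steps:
r = 8 (r = 5 + 3 = 8)
F(m) = -8 (F(m) = 0 - 1*8 = 0 - 8 = -8)
F(-2)*(-122 + √(-56 - 40)) = -8*(-122 + √(-56 - 40)) = -8*(-122 + √(-96)) = -8*(-122 + 4*I*√6) = 976 - 32*I*√6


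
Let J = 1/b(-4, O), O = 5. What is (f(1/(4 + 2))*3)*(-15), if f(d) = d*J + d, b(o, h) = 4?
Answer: -75/8 ≈ -9.3750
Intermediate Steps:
J = ¼ (J = 1/4 = ¼ ≈ 0.25000)
f(d) = 5*d/4 (f(d) = d*(¼) + d = d/4 + d = 5*d/4)
(f(1/(4 + 2))*3)*(-15) = ((5/(4*(4 + 2)))*3)*(-15) = (((5/4)/6)*3)*(-15) = (((5/4)*(⅙))*3)*(-15) = ((5/24)*3)*(-15) = (5/8)*(-15) = -75/8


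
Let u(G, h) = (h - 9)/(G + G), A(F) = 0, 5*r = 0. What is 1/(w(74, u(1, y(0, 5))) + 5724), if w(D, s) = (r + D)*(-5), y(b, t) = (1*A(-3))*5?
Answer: 1/5354 ≈ 0.00018678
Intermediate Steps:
r = 0 (r = (⅕)*0 = 0)
y(b, t) = 0 (y(b, t) = (1*0)*5 = 0*5 = 0)
u(G, h) = (-9 + h)/(2*G) (u(G, h) = (-9 + h)/((2*G)) = (-9 + h)*(1/(2*G)) = (-9 + h)/(2*G))
w(D, s) = -5*D (w(D, s) = (0 + D)*(-5) = D*(-5) = -5*D)
1/(w(74, u(1, y(0, 5))) + 5724) = 1/(-5*74 + 5724) = 1/(-370 + 5724) = 1/5354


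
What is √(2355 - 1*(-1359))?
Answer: √3714 ≈ 60.943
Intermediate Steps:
√(2355 - 1*(-1359)) = √(2355 + 1359) = √3714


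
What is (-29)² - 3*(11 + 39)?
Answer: 691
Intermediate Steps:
(-29)² - 3*(11 + 39) = 841 - 3*50 = 841 - 1*150 = 841 - 150 = 691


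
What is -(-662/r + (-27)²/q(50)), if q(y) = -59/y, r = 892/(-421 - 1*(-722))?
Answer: 22134929/26314 ≈ 841.18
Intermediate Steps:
r = 892/301 (r = 892/(-421 + 722) = 892/301 ≈ 2.9635)
-(-662/r + (-27)²/q(50)) = -(-662/892/301 + (-27)²/((-59/50))) = -(-662*301/892 + 729/((-59*1/50))) = -(-99631/446 + 729/(-59/50)) = -(-99631/446 + 729*(-50/59)) = -(-99631/446 - 36450/59) = -1*(-22134929/26314) = 22134929/26314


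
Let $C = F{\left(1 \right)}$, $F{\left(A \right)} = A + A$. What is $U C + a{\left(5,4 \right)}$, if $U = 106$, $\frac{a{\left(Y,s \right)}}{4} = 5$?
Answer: $232$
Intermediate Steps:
$a{\left(Y,s \right)} = 20$ ($a{\left(Y,s \right)} = 4 \cdot 5 = 20$)
$F{\left(A \right)} = 2 A$
$C = 2$ ($C = 2 \cdot 1 = 2$)
$U C + a{\left(5,4 \right)} = 106 \cdot 2 + 20 = 212 + 20 = 232$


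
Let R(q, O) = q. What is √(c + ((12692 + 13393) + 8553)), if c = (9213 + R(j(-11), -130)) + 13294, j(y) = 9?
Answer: 41*√34 ≈ 239.07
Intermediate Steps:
c = 22516 (c = (9213 + 9) + 13294 = 9222 + 13294 = 22516)
√(c + ((12692 + 13393) + 8553)) = √(22516 + ((12692 + 13393) + 8553)) = √(22516 + (26085 + 8553)) = √(22516 + 34638) = √57154 = 41*√34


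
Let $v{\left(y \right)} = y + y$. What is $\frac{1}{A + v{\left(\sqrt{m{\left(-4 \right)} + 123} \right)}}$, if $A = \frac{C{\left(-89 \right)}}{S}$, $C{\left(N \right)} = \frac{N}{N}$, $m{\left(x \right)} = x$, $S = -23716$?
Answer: $\frac{23716}{267725560255} + \frac{1124897312 \sqrt{119}}{267725560255} \approx 0.045835$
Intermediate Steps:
$C{\left(N \right)} = 1$
$v{\left(y \right)} = 2 y$
$A = - \frac{1}{23716}$ ($A = 1 \frac{1}{-23716} = 1 \left(- \frac{1}{23716}\right) = - \frac{1}{23716} \approx -4.2166 \cdot 10^{-5}$)
$\frac{1}{A + v{\left(\sqrt{m{\left(-4 \right)} + 123} \right)}} = \frac{1}{- \frac{1}{23716} + 2 \sqrt{-4 + 123}} = \frac{1}{- \frac{1}{23716} + 2 \sqrt{119}}$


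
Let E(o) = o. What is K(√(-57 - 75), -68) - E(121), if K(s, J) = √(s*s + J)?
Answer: -121 + 10*I*√2 ≈ -121.0 + 14.142*I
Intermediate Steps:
K(s, J) = √(J + s²) (K(s, J) = √(s² + J) = √(J + s²))
K(√(-57 - 75), -68) - E(121) = √(-68 + (√(-57 - 75))²) - 1*121 = √(-68 + (√(-132))²) - 121 = √(-68 + (2*I*√33)²) - 121 = √(-68 - 132) - 121 = √(-200) - 121 = 10*I*√2 - 121 = -121 + 10*I*√2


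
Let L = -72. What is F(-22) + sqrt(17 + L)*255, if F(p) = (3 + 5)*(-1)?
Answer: -8 + 255*I*sqrt(55) ≈ -8.0 + 1891.1*I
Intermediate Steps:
F(p) = -8 (F(p) = 8*(-1) = -8)
F(-22) + sqrt(17 + L)*255 = -8 + sqrt(17 - 72)*255 = -8 + sqrt(-55)*255 = -8 + (I*sqrt(55))*255 = -8 + 255*I*sqrt(55)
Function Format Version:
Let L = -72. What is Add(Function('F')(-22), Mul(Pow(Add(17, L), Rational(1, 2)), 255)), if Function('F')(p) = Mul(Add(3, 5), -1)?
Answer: Add(-8, Mul(255, I, Pow(55, Rational(1, 2)))) ≈ Add(-8.0000, Mul(1891.1, I))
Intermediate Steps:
Function('F')(p) = -8 (Function('F')(p) = Mul(8, -1) = -8)
Add(Function('F')(-22), Mul(Pow(Add(17, L), Rational(1, 2)), 255)) = Add(-8, Mul(Pow(Add(17, -72), Rational(1, 2)), 255)) = Add(-8, Mul(Pow(-55, Rational(1, 2)), 255)) = Add(-8, Mul(Mul(I, Pow(55, Rational(1, 2))), 255)) = Add(-8, Mul(255, I, Pow(55, Rational(1, 2))))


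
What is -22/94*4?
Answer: -44/47 ≈ -0.93617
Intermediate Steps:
-22/94*4 = -22*1/94*4 = -11/47*4 = -44/47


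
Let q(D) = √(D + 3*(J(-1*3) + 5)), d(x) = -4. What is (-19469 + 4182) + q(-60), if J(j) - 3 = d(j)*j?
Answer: -15287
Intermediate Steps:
J(j) = 3 - 4*j
q(D) = √(60 + D) (q(D) = √(D + 3*((3 - (-4)*3) + 5)) = √(D + 3*((3 - 4*(-3)) + 5)) = √(D + 3*((3 + 12) + 5)) = √(D + 3*(15 + 5)) = √(D + 3*20) = √(D + 60) = √(60 + D))
(-19469 + 4182) + q(-60) = (-19469 + 4182) + √(60 - 60) = -15287 + √0 = -15287 + 0 = -15287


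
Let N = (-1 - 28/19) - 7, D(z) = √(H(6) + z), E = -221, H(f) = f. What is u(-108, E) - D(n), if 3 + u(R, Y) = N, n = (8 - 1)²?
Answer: -237/19 - √55 ≈ -19.890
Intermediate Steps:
n = 49 (n = 7² = 49)
D(z) = √(6 + z)
N = -180/19 (N = (-1 - 28/19) - 7 = -47/19 - 7 = -180/19 ≈ -9.4737)
u(R, Y) = -237/19 (u(R, Y) = -3 - 180/19 = -237/19)
u(-108, E) - D(n) = -237/19 - √(6 + 49) = -237/19 - √55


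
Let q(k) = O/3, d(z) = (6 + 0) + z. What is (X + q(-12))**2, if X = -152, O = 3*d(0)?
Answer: 21316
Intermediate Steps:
d(z) = 6 + z
O = 18 (O = 3*(6 + 0) = 3*6 = 18)
q(k) = 6 (q(k) = 18/3 = 18*(1/3) = 6)
(X + q(-12))**2 = (-152 + 6)**2 = (-146)**2 = 21316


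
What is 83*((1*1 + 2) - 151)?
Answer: -12284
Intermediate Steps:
83*((1*1 + 2) - 151) = 83*((1 + 2) - 151) = 83*(3 - 151) = 83*(-148) = -12284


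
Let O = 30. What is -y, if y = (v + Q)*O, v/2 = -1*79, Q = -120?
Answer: 8340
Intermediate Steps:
v = -158 (v = 2*(-1*79) = 2*(-79) = -158)
y = -8340 (y = (-158 - 120)*30 = -278*30 = -8340)
-y = -1*(-8340) = 8340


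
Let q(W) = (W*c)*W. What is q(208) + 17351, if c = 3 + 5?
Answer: 363463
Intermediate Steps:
c = 8
q(W) = 8*W**2 (q(W) = (W*8)*W = (8*W)*W = 8*W**2)
q(208) + 17351 = 8*208**2 + 17351 = 8*43264 + 17351 = 346112 + 17351 = 363463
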